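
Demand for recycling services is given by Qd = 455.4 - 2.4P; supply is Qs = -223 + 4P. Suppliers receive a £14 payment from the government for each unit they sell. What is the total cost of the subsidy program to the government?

Government cost = £3108

Pre-subsidy: 455.4 - 2.4P = -223 + 4P gives P* = 106, Q* = 201.
With the subsidy, sellers receive Ps = Pb + 14 for each unit, where Pb is the price buyers pay.
Supply in terms of Pb becomes Qs = -223 + 4(Pb + 14) = -167 + 4Pb. Setting this equal to demand: 455.4 - 2.4Pb = -167 + 4Pb, so Pb = 97.25.
Sellers receive Ps = 97.25 + 14 = 111.25; Q' = 455.4 − 2.4·97.25 = 222.
Government outlay = subsidy × quantity = 14 × 222 = 3108.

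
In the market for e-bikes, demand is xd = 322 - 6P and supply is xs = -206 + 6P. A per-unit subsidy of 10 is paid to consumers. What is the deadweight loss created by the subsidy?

Deadweight loss = 150

Pre-subsidy: 322 - 6P = -206 + 6P gives P* = 44, x* = 58.
With the rebate, buyers effectively pay Pb = Ps − 10, where Ps is the price sellers receive.
Demand in terms of Ps becomes xd = 322 − 6(Ps − 10) = 382 - 6Ps. Setting this equal to supply: 382 - 6Ps = -206 + 6Ps, so Ps = 49.
Buyers pay Pb = 49 − 10 = 39; x' = -206 + 6·49 = 88.
The subsidy expands output by 88 − 58 = 30 past the efficient level; on those units the gap between marginal cost and willingness to pay runs from 0 up to 10.
DWL = ½ × 10 × 30 = 150.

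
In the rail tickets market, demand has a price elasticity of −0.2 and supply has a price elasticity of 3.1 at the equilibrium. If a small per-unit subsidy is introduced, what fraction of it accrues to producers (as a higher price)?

Producer share = 2/33

For a small subsidy around the equilibrium, the benefit split depends on the relative slopes, which at a point are proportional to the elasticities.
Buyer share = εs/(εs + |εd|) = 3.1/(3.1 + 0.2) = 31/33; seller share = |εd|/(εs + |εd|) = 2/33.
So producers capture 2/33 of the subsidy.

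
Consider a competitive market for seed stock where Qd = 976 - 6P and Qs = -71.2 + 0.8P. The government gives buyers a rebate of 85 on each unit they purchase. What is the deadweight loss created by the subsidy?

Pre-subsidy: 976 - 6P = -71.2 + 0.8P gives P* = 154, Q* = 52.
With the rebate, buyers effectively pay Pb = Ps − 85, where Ps is the price sellers receive.
Demand in terms of Ps becomes Qd = 976 − 6(Ps − 85) = 1486 - 6Ps. Setting this equal to supply: 1486 - 6Ps = -71.2 + 0.8Ps, so Ps = 229.
Buyers pay Pb = 229 − 85 = 144; Q' = -71.2 + 0.8·229 = 112.
The subsidy expands output by 112 − 52 = 60 past the efficient level; on those units the gap between marginal cost and willingness to pay runs from 0 up to 85.
DWL = ½ × 85 × 60 = 2550.

Deadweight loss = 2550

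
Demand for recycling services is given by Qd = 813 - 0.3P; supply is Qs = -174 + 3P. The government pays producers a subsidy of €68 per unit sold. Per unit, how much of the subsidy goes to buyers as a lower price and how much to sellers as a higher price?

Buyers gain 680/11 per unit; sellers gain 68/11 per unit

Pre-subsidy: 813 - 0.3P = -174 + 3P gives P* = 3290/11, Q* = 7956/11.
With the subsidy, sellers receive Ps = Pb + 68 for each unit, where Pb is the price buyers pay.
Supply in terms of Pb becomes Qs = -174 + 3(Pb + 68) = 30 + 3Pb. Setting this equal to demand: 813 - 0.3Pb = 30 + 3Pb, so Pb = 2610/11.
Sellers receive Ps = 2610/11 + 68 = 3358/11; Q' = 813 − 0.3·(2610/11) = 8160/11.
Buyers' price falls by P* − Pb = 3290/11 − 2610/11 = 680/11; sellers' price rises by Ps − P* = 3358/11 − 3290/11 = 68/11.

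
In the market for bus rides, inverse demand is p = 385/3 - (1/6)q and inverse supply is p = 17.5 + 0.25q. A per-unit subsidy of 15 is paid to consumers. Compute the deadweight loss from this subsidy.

Deadweight loss = 270

Pre-subsidy: 385/3 - (1/6)q = 17.5 + 0.25q gives q* = 266 and p* = 84.
With the rebate, buyers effectively pay pb = ps − 15, where ps is the price sellers receive.
On the curves, pb = 385/3 - (1/6)q and ps = 17.5 + 0.25q; the wedge ps − pb = 15 gives 17.5 + 0.25q − (385/3 - (1/6)q) = 15, so q' = 302.
Then pb = 385/3 − (1/6)·302 = 78 and ps = 17.5 + 0.25·302 = 93.
The subsidy expands output by 302 − 266 = 36 past the efficient level; on those units the gap between marginal cost and willingness to pay runs from 0 up to 15.
DWL = ½ × 15 × 36 = 270.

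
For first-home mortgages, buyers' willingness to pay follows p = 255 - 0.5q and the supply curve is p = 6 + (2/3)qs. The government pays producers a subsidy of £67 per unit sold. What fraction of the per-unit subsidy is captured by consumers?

Consumer share = 3/7

Pre-subsidy: 255 - 0.5q = 6 + (2/3)q gives q* = 1494/7 and p* = 1038/7.
With the subsidy, sellers receive ps = pb + 67 for each unit, where pb is the price buyers pay.
On the curves, pb = 255 - 0.5q and ps = 6 + (2/3)q; the wedge ps − pb = 67 gives 6 + (2/3)q − (255 - 0.5q) = 67, so q' = 1896/7.
Then pb = 255 − 0.5·(1896/7) = 837/7 and ps = 6 + (2/3)·(1896/7) = 1306/7.
Buyers' price falls by p* − pb = 1038/7 − 837/7 = 201/7; sellers' price rises by ps − p* = 1306/7 − 1038/7 = 268/7.
So consumers capture (201/7)/67 = 3/7 of each unit of subsidy.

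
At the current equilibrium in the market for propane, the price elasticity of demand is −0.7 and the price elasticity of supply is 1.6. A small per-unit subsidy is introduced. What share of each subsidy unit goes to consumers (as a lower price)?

Consumer share = 16/23

For a small subsidy around the equilibrium, the benefit split depends on the relative slopes, which at a point are proportional to the elasticities.
Buyer share = εs/(εs + |εd|) = 1.6/(1.6 + 0.7) = 16/23; seller share = |εd|/(εs + |εd|) = 7/23.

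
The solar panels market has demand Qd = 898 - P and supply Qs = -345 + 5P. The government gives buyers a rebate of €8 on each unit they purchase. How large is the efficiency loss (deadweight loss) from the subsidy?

Pre-subsidy: 898 - P = -345 + 5P gives P* = 1243/6, Q* = 4145/6.
With the rebate, buyers effectively pay Pb = Ps − 8, where Ps is the price sellers receive.
Demand in terms of Ps becomes Qd = 898 − 1(Ps − 8) = 906 - Ps. Setting this equal to supply: 906 - Ps = -345 + 5Ps, so Ps = 208.5.
Buyers pay Pb = 208.5 − 8 = 200.5; Q' = -345 + 5·208.5 = 697.5.
The subsidy expands output by 697.5 − 4145/6 = 20/3 past the efficient level; on those units the gap between marginal cost and willingness to pay runs from 0 up to 8.
DWL = ½ × 8 × 20/3 = 80/3.

Deadweight loss = 80/3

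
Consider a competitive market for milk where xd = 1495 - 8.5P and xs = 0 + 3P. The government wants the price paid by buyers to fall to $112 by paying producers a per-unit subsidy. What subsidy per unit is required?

At a buyer price of 112, quantity demanded is 1495 − 8.5·112 = 543.
Sellers supply 543 only when they receive Ps with 0 + 3·Ps = 543, i.e. Ps = 181.
s = Ps − Pb = 181 − 112 = 69.

Required subsidy s = $69 per unit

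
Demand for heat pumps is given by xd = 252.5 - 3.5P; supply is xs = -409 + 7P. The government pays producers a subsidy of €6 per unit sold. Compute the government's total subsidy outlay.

Government cost = €276

Pre-subsidy: 252.5 - 3.5P = -409 + 7P gives P* = 63, x* = 32.
With the subsidy, sellers receive Ps = Pb + 6 for each unit, where Pb is the price buyers pay.
Supply in terms of Pb becomes xs = -409 + 7(Pb + 6) = -367 + 7Pb. Setting this equal to demand: 252.5 - 3.5Pb = -367 + 7Pb, so Pb = 59.
Sellers receive Ps = 59 + 6 = 65; x' = 252.5 − 3.5·59 = 46.
Government outlay = subsidy × quantity = 6 × 46 = 276.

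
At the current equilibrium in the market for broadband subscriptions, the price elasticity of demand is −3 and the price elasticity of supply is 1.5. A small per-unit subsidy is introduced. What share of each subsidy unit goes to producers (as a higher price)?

For a small subsidy around the equilibrium, the benefit split depends on the relative slopes, which at a point are proportional to the elasticities.
Buyer share = εs/(εs + |εd|) = 1.5/(1.5 + 3) = 1/3; seller share = |εd|/(εs + |εd|) = 2/3.
So producers capture 2/3 of the subsidy.

Producer share = 2/3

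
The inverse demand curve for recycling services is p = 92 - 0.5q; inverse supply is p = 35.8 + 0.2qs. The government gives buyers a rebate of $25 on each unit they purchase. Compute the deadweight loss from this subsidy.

Pre-subsidy: 92 - 0.5q = 35.8 + 0.2q gives q* = 562/7 and p* = 363/7.
With the rebate, buyers effectively pay pb = ps − 25, where ps is the price sellers receive.
On the curves, pb = 92 - 0.5q and ps = 35.8 + 0.2q; the wedge ps − pb = 25 gives 35.8 + 0.2q − (92 - 0.5q) = 25, so q' = 116.
Then pb = 92 − 0.5·116 = 34 and ps = 35.8 + 0.2·116 = 59.
The subsidy expands output by 116 − 562/7 = 250/7 past the efficient level; on those units the gap between marginal cost and willingness to pay runs from 0 up to 25.
DWL = ½ × 25 × 250/7 = 3125/7.

Deadweight loss = 3125/7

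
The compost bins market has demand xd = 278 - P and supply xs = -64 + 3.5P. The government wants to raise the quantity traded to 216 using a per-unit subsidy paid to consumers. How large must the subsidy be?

At x = 216, invert demand for the buyer price: Pb = (278 − 216)/1 = 62; invert supply for the seller price: Ps = (216 − (-64))/3.5 = 80.
The subsidy must fill the gap: s = Ps − Pb = 80 − 62 = 18.

Required subsidy s = 18 per unit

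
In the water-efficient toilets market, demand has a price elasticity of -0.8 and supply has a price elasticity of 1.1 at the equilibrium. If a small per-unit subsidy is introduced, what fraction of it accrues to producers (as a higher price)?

Producer share = 8/19

For a small subsidy around the equilibrium, the benefit split depends on the relative slopes, which at a point are proportional to the elasticities.
Buyer share = εs/(εs + |εd|) = 1.1/(1.1 + 0.8) = 11/19; seller share = |εd|/(εs + |εd|) = 8/19.
So producers capture 8/19 of the subsidy.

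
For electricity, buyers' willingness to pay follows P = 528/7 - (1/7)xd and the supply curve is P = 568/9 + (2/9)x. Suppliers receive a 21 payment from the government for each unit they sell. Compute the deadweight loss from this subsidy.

Pre-subsidy: 528/7 - (1/7)x = 568/9 + (2/9)x gives x* = 776/23 and P* = 1624/23.
With the subsidy, sellers receive Ps = Pb + 21 for each unit, where Pb is the price buyers pay.
On the curves, Pb = 528/7 - (1/7)x and Ps = 568/9 + (2/9)x; the wedge Ps − Pb = 21 gives 568/9 + (2/9)x − (528/7 - (1/7)x) = 21, so x' = 2099/23.
Then Pb = 528/7 − (1/7)·(2099/23) = 1435/23 and Ps = 568/9 + (2/9)·(2099/23) = 1918/23.
The subsidy expands output by 2099/23 − 776/23 = 1323/23 past the efficient level; on those units the gap between marginal cost and willingness to pay runs from 0 up to 21.
DWL = ½ × 21 × 1323/23 = 27783/46.

Deadweight loss = 27783/46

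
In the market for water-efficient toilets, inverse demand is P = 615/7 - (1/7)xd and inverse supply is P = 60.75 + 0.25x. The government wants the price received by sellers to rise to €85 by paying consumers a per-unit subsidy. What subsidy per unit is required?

Required subsidy s = €11 per unit

At a seller price of 85, quantity supplied is -243 + 4·85 = 97.
Buyers absorb 97 only when they pay Pb = 615/7 − (1/7)·97 = 74.
s = Ps − Pb = 85 − 74 = 11.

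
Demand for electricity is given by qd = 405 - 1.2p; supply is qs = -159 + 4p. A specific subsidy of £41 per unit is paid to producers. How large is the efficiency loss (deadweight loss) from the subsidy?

Pre-subsidy: 405 - 1.2p = -159 + 4p gives p* = 1410/13, q* = 3573/13.
With the subsidy, sellers receive ps = pb + 41 for each unit, where pb is the price buyers pay.
Supply in terms of pb becomes qs = -159 + 4(pb + 41) = 5 + 4pb. Setting this equal to demand: 405 - 1.2pb = 5 + 4pb, so pb = 1000/13.
Sellers receive ps = 1000/13 + 41 = 1533/13; q' = 405 − 1.2·(1000/13) = 4065/13.
The subsidy expands output by 4065/13 − 3573/13 = 492/13 past the efficient level; on those units the gap between marginal cost and willingness to pay runs from 0 up to 41.
DWL = ½ × 41 × 492/13 = 10086/13.

Deadweight loss = 10086/13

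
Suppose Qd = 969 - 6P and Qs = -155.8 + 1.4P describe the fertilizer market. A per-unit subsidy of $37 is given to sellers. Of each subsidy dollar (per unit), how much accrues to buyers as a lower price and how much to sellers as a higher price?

Buyers gain $7 per unit; sellers gain $30 per unit

Pre-subsidy: 969 - 6P = -155.8 + 1.4P gives P* = 152, Q* = 57.
With the subsidy, sellers receive Ps = Pb + 37 for each unit, where Pb is the price buyers pay.
Supply in terms of Pb becomes Qs = -155.8 + 1.4(Pb + 37) = -104 + 1.4Pb. Setting this equal to demand: 969 - 6Pb = -104 + 1.4Pb, so Pb = 145.
Sellers receive Ps = 145 + 37 = 182; Q' = 969 − 6·145 = 99.
Buyers' price falls by P* − Pb = 152 − 145 = 7; sellers' price rises by Ps − P* = 182 − 152 = 30.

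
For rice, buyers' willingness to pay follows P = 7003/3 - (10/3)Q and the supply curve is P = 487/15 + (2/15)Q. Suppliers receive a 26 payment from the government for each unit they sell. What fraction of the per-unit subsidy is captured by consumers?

Pre-subsidy: 7003/3 - (10/3)Q = 487/15 + (2/15)Q gives Q* = 664 and P* = 121.
With the subsidy, sellers receive Ps = Pb + 26 for each unit, where Pb is the price buyers pay.
On the curves, Pb = 7003/3 - (10/3)Q and Ps = 487/15 + (2/15)Q; the wedge Ps − Pb = 26 gives 487/15 + (2/15)Q − (7003/3 - (10/3)Q) = 26, so Q' = 671.5.
Then Pb = 7003/3 − (10/3)·671.5 = 96 and Ps = 487/15 + (2/15)·671.5 = 122.
Buyers' price falls by P* − Pb = 121 − 96 = 25; sellers' price rises by Ps − P* = 122 − 121 = 1.
So consumers capture 25/26 = 25/26 of each unit of subsidy.

Consumer share = 25/26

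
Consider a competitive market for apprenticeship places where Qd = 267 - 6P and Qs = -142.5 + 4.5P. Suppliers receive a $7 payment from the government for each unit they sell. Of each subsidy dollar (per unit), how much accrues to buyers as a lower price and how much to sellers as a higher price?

Buyers gain $3 per unit; sellers gain $4 per unit

Pre-subsidy: 267 - 6P = -142.5 + 4.5P gives P* = 39, Q* = 33.
With the subsidy, sellers receive Ps = Pb + 7 for each unit, where Pb is the price buyers pay.
Supply in terms of Pb becomes Qs = -142.5 + 4.5(Pb + 7) = -111 + 4.5Pb. Setting this equal to demand: 267 - 6Pb = -111 + 4.5Pb, so Pb = 36.
Sellers receive Ps = 36 + 7 = 43; Q' = 267 − 6·36 = 51.
Buyers' price falls by P* − Pb = 39 − 36 = 3; sellers' price rises by Ps − P* = 43 − 39 = 4.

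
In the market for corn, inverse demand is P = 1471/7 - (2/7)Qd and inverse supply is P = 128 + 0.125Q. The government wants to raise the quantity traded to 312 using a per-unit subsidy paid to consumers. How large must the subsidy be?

At Q = 312, from the demand curve buyers pay Pb = 1471/7 − (2/7)·312 = 121; from the supply curve sellers need Ps = 128 + 0.125·312 = 167.
The subsidy must fill the gap: s = Ps − Pb = 167 − 121 = 46.

Required subsidy s = 46 per unit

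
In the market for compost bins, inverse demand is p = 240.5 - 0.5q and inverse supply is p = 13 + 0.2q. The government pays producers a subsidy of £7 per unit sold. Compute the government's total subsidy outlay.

Pre-subsidy: 240.5 - 0.5q = 13 + 0.2q gives q* = 325 and p* = 78.
With the subsidy, sellers receive ps = pb + 7 for each unit, where pb is the price buyers pay.
On the curves, pb = 240.5 - 0.5q and ps = 13 + 0.2q; the wedge ps − pb = 7 gives 13 + 0.2q − (240.5 - 0.5q) = 7, so q' = 335.
Then pb = 240.5 − 0.5·335 = 73 and ps = 13 + 0.2·335 = 80.
Government outlay = subsidy × quantity = 7 × 335 = 2345.

Government cost = £2345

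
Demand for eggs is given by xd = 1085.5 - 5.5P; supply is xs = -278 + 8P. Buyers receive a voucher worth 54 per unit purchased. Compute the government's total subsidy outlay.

Government cost = 38124

Pre-subsidy: 1085.5 - 5.5P = -278 + 8P gives P* = 101, x* = 530.
With the rebate, buyers effectively pay Pb = Ps − 54, where Ps is the price sellers receive.
Demand in terms of Ps becomes xd = 1085.5 − 5.5(Ps − 54) = 1382.5 - 5.5Ps. Setting this equal to supply: 1382.5 - 5.5Ps = -278 + 8Ps, so Ps = 123.
Buyers pay Pb = 123 − 54 = 69; x' = -278 + 8·123 = 706.
Government outlay = subsidy × quantity = 54 × 706 = 38124.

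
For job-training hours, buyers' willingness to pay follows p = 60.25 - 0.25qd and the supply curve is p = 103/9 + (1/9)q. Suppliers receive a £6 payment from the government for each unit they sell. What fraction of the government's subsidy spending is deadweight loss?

Pre-subsidy: 60.25 - 0.25q = 103/9 + (1/9)q gives q* = 1757/13 and p* = 344/13.
With the subsidy, sellers receive ps = pb + 6 for each unit, where pb is the price buyers pay.
On the curves, pb = 60.25 - 0.25q and ps = 103/9 + (1/9)q; the wedge ps − pb = 6 gives 103/9 + (1/9)q − (60.25 - 0.25q) = 6, so q' = 1973/13.
Then pb = 60.25 − 0.25·(1973/13) = 290/13 and ps = 103/9 + (1/9)·(1973/13) = 368/13.
ΔCS = ½(1757/13 + 1973/13)(344/13 − 290/13) = 100710/169; ΔPS = ½(1757/13 + 1973/13)(368/13 − 344/13) = 44760/169.
Government spending = 6 × 1973/13 = 11838/13.
DWL = ½ × 6 × (1973/13 − 1757/13) = 648/13; fraction = (648/13) / (11838/13) = 108/1973.

DWL / government spending = 108/1973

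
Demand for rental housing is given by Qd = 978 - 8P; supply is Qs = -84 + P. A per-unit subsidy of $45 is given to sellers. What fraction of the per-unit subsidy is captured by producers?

Pre-subsidy: 978 - 8P = -84 + P gives P* = 118, Q* = 34.
With the subsidy, sellers receive Ps = Pb + 45 for each unit, where Pb is the price buyers pay.
Supply in terms of Pb becomes Qs = -84 + 1(Pb + 45) = -39 + Pb. Setting this equal to demand: 978 - 8Pb = -39 + Pb, so Pb = 113.
Sellers receive Ps = 113 + 45 = 158; Q' = 978 − 8·113 = 74.
Buyers' price falls by P* − Pb = 118 − 113 = 5; sellers' price rises by Ps − P* = 158 − 118 = 40.
So producers capture 40/45 = 8/9 of each unit of subsidy.

Producer share = 8/9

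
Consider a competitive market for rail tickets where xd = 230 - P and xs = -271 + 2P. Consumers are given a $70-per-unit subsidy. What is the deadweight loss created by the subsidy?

Pre-subsidy: 230 - P = -271 + 2P gives P* = 167, x* = 63.
With the rebate, buyers effectively pay Pb = Ps − 70, where Ps is the price sellers receive.
Demand in terms of Ps becomes xd = 230 − 1(Ps − 70) = 300 - Ps. Setting this equal to supply: 300 - Ps = -271 + 2Ps, so Ps = 571/3.
Buyers pay Pb = 571/3 − 70 = 361/3; x' = -271 + 2·(571/3) = 329/3.
The subsidy expands output by 329/3 − 63 = 140/3 past the efficient level; on those units the gap between marginal cost and willingness to pay runs from 0 up to 70.
DWL = ½ × 70 × 140/3 = 4900/3.

Deadweight loss = 4900/3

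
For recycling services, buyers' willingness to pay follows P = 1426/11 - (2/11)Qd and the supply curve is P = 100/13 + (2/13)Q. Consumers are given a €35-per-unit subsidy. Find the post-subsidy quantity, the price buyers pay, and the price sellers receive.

Q' = 467.5625; buyers pay €44.625; sellers receive €79.625

Pre-subsidy: 1426/11 - (2/11)Q = 100/13 + (2/13)Q gives Q* = 8719/24 and P* = 763/12.
With the rebate, buyers effectively pay Pb = Ps − 35, where Ps is the price sellers receive.
On the curves, Pb = 1426/11 - (2/11)Q and Ps = 100/13 + (2/13)Q; the wedge Ps − Pb = 35 gives 100/13 + (2/13)Q − (1426/11 - (2/11)Q) = 35, so Q' = 467.5625.
Then Pb = 1426/11 − (2/11)·467.5625 = 44.625 and Ps = 100/13 + (2/13)·467.5625 = 79.625.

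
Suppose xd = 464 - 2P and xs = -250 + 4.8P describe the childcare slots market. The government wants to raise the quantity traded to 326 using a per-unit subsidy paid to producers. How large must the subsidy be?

At x = 326, invert demand for the buyer price: Pb = (464 − 326)/2 = 69; invert supply for the seller price: Ps = (326 − (-250))/4.8 = 120.
The subsidy must fill the gap: s = Ps − Pb = 120 − 69 = 51.

Required subsidy s = 51 per unit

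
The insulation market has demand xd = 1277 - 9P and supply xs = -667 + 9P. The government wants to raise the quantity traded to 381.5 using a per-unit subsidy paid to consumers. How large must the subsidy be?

Required subsidy s = 17 per unit

At x = 381.5, invert demand for the buyer price: Pb = (1277 − 381.5)/9 = 99.5; invert supply for the seller price: Ps = (381.5 − (-667))/9 = 116.5.
The subsidy must fill the gap: s = Ps − Pb = 116.5 − 99.5 = 17.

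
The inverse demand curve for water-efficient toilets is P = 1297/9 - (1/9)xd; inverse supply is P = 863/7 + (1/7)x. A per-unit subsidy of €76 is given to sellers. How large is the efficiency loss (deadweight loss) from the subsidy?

Pre-subsidy: 1297/9 - (1/9)x = 863/7 + (1/7)x gives x* = 82 and P* = 135.
With the subsidy, sellers receive Ps = Pb + 76 for each unit, where Pb is the price buyers pay.
On the curves, Pb = 1297/9 - (1/9)x and Ps = 863/7 + (1/7)x; the wedge Ps − Pb = 76 gives 863/7 + (1/7)x − (1297/9 - (1/9)x) = 76, so x' = 381.25.
Then Pb = 1297/9 − (1/9)·381.25 = 101.75 and Ps = 863/7 + (1/7)·381.25 = 177.75.
The subsidy expands output by 381.25 − 82 = 299.25 past the efficient level; on those units the gap between marginal cost and willingness to pay runs from 0 up to 76.
DWL = ½ × 76 × 299.25 = 11371.5.

Deadweight loss = €11371.5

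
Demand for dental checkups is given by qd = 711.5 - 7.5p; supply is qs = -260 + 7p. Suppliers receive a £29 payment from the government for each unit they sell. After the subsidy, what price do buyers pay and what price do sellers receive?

Pre-subsidy: 711.5 - 7.5p = -260 + 7p gives p* = 67, q* = 209.
With the subsidy, sellers receive ps = pb + 29 for each unit, where pb is the price buyers pay.
Supply in terms of pb becomes qs = -260 + 7(pb + 29) = -57 + 7pb. Setting this equal to demand: 711.5 - 7.5pb = -57 + 7pb, so pb = 53.
Sellers receive ps = 53 + 29 = 82; q' = 711.5 − 7.5·53 = 314.

Buyers pay £53; sellers receive £82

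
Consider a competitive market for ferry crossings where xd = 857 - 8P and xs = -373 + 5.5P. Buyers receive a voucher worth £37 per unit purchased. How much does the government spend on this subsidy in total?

Government cost = 248455/27

Pre-subsidy: 857 - 8P = -373 + 5.5P gives P* = 820/9, x* = 1153/9.
With the rebate, buyers effectively pay Pb = Ps − 37, where Ps is the price sellers receive.
Demand in terms of Ps becomes xd = 857 − 8(Ps − 37) = 1153 - 8Ps. Setting this equal to supply: 1153 - 8Ps = -373 + 5.5Ps, so Ps = 3052/27.
Buyers pay Pb = 3052/27 − 37 = 2053/27; x' = -373 + 5.5·(3052/27) = 6715/27.
Government outlay = subsidy × quantity = 37 × 6715/27 = 248455/27.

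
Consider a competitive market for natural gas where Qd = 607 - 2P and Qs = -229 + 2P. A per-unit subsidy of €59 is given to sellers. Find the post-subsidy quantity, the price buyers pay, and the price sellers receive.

Pre-subsidy: 607 - 2P = -229 + 2P gives P* = 209, Q* = 189.
With the subsidy, sellers receive Ps = Pb + 59 for each unit, where Pb is the price buyers pay.
Supply in terms of Pb becomes Qs = -229 + 2(Pb + 59) = -111 + 2Pb. Setting this equal to demand: 607 - 2Pb = -111 + 2Pb, so Pb = 179.5.
Sellers receive Ps = 179.5 + 59 = 238.5; Q' = 607 − 2·179.5 = 248.

Q' = 248; buyers pay €179.5; sellers receive €238.5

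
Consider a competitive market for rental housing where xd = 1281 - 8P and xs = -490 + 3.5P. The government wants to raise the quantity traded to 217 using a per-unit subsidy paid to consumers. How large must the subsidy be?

At x = 217, invert demand for the buyer price: Pb = (1281 − 217)/8 = 133; invert supply for the seller price: Ps = (217 − (-490))/3.5 = 202.
The subsidy must fill the gap: s = Ps − Pb = 202 − 133 = 69.

Required subsidy s = 69 per unit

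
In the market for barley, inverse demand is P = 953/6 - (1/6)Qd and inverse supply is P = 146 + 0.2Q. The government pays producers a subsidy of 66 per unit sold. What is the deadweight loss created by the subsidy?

Deadweight loss = 5940

Pre-subsidy: 953/6 - (1/6)Q = 146 + 0.2Q gives Q* = 35 and P* = 153.
With the subsidy, sellers receive Ps = Pb + 66 for each unit, where Pb is the price buyers pay.
On the curves, Pb = 953/6 - (1/6)Q and Ps = 146 + 0.2Q; the wedge Ps − Pb = 66 gives 146 + 0.2Q − (953/6 - (1/6)Q) = 66, so Q' = 215.
Then Pb = 953/6 − (1/6)·215 = 123 and Ps = 146 + 0.2·215 = 189.
The subsidy expands output by 215 − 35 = 180 past the efficient level; on those units the gap between marginal cost and willingness to pay runs from 0 up to 66.
DWL = ½ × 66 × 180 = 5940.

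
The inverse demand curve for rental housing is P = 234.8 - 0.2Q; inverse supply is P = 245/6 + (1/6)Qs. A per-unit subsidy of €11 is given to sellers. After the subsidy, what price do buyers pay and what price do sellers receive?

Pre-subsidy: 234.8 - 0.2Q = 245/6 + (1/6)Q gives Q* = 529 and P* = 129.
With the subsidy, sellers receive Ps = Pb + 11 for each unit, where Pb is the price buyers pay.
On the curves, Pb = 234.8 - 0.2Q and Ps = 245/6 + (1/6)Q; the wedge Ps − Pb = 11 gives 245/6 + (1/6)Q − (234.8 - 0.2Q) = 11, so Q' = 559.
Then Pb = 234.8 − 0.2·559 = 123 and Ps = 245/6 + (1/6)·559 = 134.

Buyers pay €123; sellers receive €134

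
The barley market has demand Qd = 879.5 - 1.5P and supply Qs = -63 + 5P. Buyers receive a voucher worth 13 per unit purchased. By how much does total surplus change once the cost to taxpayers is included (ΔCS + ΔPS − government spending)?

Net change in total surplus = -97.5

Pre-subsidy: 879.5 - 1.5P = -63 + 5P gives P* = 145, Q* = 662.
With the rebate, buyers effectively pay Pb = Ps − 13, where Ps is the price sellers receive.
Demand in terms of Ps becomes Qd = 879.5 − 1.5(Ps − 13) = 899 - 1.5Ps. Setting this equal to supply: 899 - 1.5Ps = -63 + 5Ps, so Ps = 148.
Buyers pay Pb = 148 − 13 = 135; Q' = -63 + 5·148 = 677.
ΔCS = ½(662 + 677)(145 − 135) = 6695; ΔPS = ½(662 + 677)(148 − 145) = 2008.5.
Government spending = 13 × 677 = 8801.
Net change = 6695 + 2008.5 − 8801 = -97.5. The loss equals the DWL triangle ½·13·15.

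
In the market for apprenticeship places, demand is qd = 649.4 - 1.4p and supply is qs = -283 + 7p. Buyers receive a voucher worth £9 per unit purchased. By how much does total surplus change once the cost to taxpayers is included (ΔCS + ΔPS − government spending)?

Pre-subsidy: 649.4 - 1.4p = -283 + 7p gives p* = 111, q* = 494.
With the rebate, buyers effectively pay pb = ps − 9, where ps is the price sellers receive.
Demand in terms of ps becomes qd = 649.4 − 1.4(ps − 9) = 662 - 1.4ps. Setting this equal to supply: 662 - 1.4ps = -283 + 7ps, so ps = 112.5.
Buyers pay pb = 112.5 − 9 = 103.5; q' = -283 + 7·112.5 = 504.5.
ΔCS = ½(494 + 504.5)(111 − 103.5) = 3744.375; ΔPS = ½(494 + 504.5)(112.5 − 111) = 748.875.
Government spending = 9 × 504.5 = 4540.5.
Net change = 3744.375 + 748.875 − 4540.5 = -47.25. The loss equals the DWL triangle ½·9·10.5.

Net change in total surplus = -£47.25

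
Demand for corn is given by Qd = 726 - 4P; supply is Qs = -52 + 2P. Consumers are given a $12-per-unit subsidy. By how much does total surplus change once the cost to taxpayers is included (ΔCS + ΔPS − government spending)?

Pre-subsidy: 726 - 4P = -52 + 2P gives P* = 389/3, Q* = 622/3.
With the rebate, buyers effectively pay Pb = Ps − 12, where Ps is the price sellers receive.
Demand in terms of Ps becomes Qd = 726 − 4(Ps − 12) = 774 - 4Ps. Setting this equal to supply: 774 - 4Ps = -52 + 2Ps, so Ps = 413/3.
Buyers pay Pb = 413/3 − 12 = 377/3; Q' = -52 + 2·(413/3) = 670/3.
ΔCS = ½(622/3 + 670/3)(389/3 − 377/3) = 2584/3; ΔPS = ½(622/3 + 670/3)(413/3 − 389/3) = 5168/3.
Government spending = 12 × 670/3 = 2680.
Net change = 2584/3 + 5168/3 − 2680 = -96. The loss equals the DWL triangle ½·12·16.

Net change in total surplus = -$96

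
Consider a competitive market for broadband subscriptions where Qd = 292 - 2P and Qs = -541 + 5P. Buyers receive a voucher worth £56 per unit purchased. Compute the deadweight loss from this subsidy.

Deadweight loss = £2240

Pre-subsidy: 292 - 2P = -541 + 5P gives P* = 119, Q* = 54.
With the rebate, buyers effectively pay Pb = Ps − 56, where Ps is the price sellers receive.
Demand in terms of Ps becomes Qd = 292 − 2(Ps − 56) = 404 - 2Ps. Setting this equal to supply: 404 - 2Ps = -541 + 5Ps, so Ps = 135.
Buyers pay Pb = 135 − 56 = 79; Q' = -541 + 5·135 = 134.
The subsidy expands output by 134 − 54 = 80 past the efficient level; on those units the gap between marginal cost and willingness to pay runs from 0 up to 56.
DWL = ½ × 56 × 80 = 2240.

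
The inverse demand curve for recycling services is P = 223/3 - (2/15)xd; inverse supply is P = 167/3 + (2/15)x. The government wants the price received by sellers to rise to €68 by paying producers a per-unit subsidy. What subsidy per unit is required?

At a seller price of 68, quantity supplied is -417.5 + 7.5·68 = 92.5.
Buyers absorb 92.5 only when they pay Pb = 223/3 − (2/15)·92.5 = 62.
s = Ps − Pb = 68 − 62 = 6.

Required subsidy s = €6 per unit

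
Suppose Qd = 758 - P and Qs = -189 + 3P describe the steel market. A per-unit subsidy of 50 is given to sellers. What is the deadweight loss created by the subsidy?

Deadweight loss = 937.5

Pre-subsidy: 758 - P = -189 + 3P gives P* = 236.75, Q* = 521.25.
With the subsidy, sellers receive Ps = Pb + 50 for each unit, where Pb is the price buyers pay.
Supply in terms of Pb becomes Qs = -189 + 3(Pb + 50) = -39 + 3Pb. Setting this equal to demand: 758 - Pb = -39 + 3Pb, so Pb = 199.25.
Sellers receive Ps = 199.25 + 50 = 249.25; Q' = 758 − 1·199.25 = 558.75.
The subsidy expands output by 558.75 − 521.25 = 37.5 past the efficient level; on those units the gap between marginal cost and willingness to pay runs from 0 up to 50.
DWL = ½ × 50 × 37.5 = 937.5.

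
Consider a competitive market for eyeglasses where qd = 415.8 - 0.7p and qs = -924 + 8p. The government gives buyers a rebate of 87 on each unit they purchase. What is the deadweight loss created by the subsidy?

Deadweight loss = 2436

Pre-subsidy: 415.8 - 0.7p = -924 + 8p gives p* = 154, q* = 308.
With the rebate, buyers effectively pay pb = ps − 87, where ps is the price sellers receive.
Demand in terms of ps becomes qd = 415.8 − 0.7(ps − 87) = 476.7 - 0.7ps. Setting this equal to supply: 476.7 - 0.7ps = -924 + 8ps, so ps = 161.
Buyers pay pb = 161 − 87 = 74; q' = -924 + 8·161 = 364.
The subsidy expands output by 364 − 308 = 56 past the efficient level; on those units the gap between marginal cost and willingness to pay runs from 0 up to 87.
DWL = ½ × 87 × 56 = 2436.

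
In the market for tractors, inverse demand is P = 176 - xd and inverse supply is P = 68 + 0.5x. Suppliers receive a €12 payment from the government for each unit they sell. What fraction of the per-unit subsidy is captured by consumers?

Pre-subsidy: 176 - x = 68 + 0.5x gives x* = 72 and P* = 104.
With the subsidy, sellers receive Ps = Pb + 12 for each unit, where Pb is the price buyers pay.
On the curves, Pb = 176 - x and Ps = 68 + 0.5x; the wedge Ps − Pb = 12 gives 68 + 0.5x − (176 - x) = 12, so x' = 80.
Then Pb = 176 − 1·80 = 96 and Ps = 68 + 0.5·80 = 108.
Buyers' price falls by P* − Pb = 104 − 96 = 8; sellers' price rises by Ps − P* = 108 − 104 = 4.
So consumers capture 8/12 = 2/3 of each unit of subsidy.

Consumer share = 2/3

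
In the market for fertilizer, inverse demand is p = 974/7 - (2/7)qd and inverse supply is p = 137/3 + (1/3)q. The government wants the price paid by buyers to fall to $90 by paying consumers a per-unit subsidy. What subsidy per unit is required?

Required subsidy s = $13 per unit

At a buyer price of 90, quantity demanded is 487 − 3.5·90 = 172.
Sellers supply 172 only when they receive ps = 137/3 + (1/3)·172 = 103.
s = ps − pb = 103 − 90 = 13.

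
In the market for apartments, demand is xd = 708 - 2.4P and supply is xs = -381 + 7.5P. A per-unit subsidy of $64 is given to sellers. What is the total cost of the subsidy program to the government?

Government cost = 394496/11

Pre-subsidy: 708 - 2.4P = -381 + 7.5P gives P* = 110, x* = 444.
With the subsidy, sellers receive Ps = Pb + 64 for each unit, where Pb is the price buyers pay.
Supply in terms of Pb becomes xs = -381 + 7.5(Pb + 64) = 99 + 7.5Pb. Setting this equal to demand: 708 - 2.4Pb = 99 + 7.5Pb, so Pb = 2030/33.
Sellers receive Ps = 2030/33 + 64 = 4142/33; x' = 708 − 2.4·(2030/33) = 6164/11.
Government outlay = subsidy × quantity = 64 × 6164/11 = 394496/11.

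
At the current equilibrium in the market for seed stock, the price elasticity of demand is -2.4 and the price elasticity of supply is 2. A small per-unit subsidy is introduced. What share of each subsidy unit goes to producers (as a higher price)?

Producer share = 6/11

For a small subsidy around the equilibrium, the benefit split depends on the relative slopes, which at a point are proportional to the elasticities.
Buyer share = εs/(εs + |εd|) = 2/(2 + 2.4) = 5/11; seller share = |εd|/(εs + |εd|) = 6/11.
So producers capture 6/11 of the subsidy.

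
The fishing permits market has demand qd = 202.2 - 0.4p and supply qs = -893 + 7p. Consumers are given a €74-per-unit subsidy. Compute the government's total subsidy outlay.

Government cost = €12654

Pre-subsidy: 202.2 - 0.4p = -893 + 7p gives p* = 148, q* = 143.
With the rebate, buyers effectively pay pb = ps − 74, where ps is the price sellers receive.
Demand in terms of ps becomes qd = 202.2 − 0.4(ps − 74) = 231.8 - 0.4ps. Setting this equal to supply: 231.8 - 0.4ps = -893 + 7ps, so ps = 152.
Buyers pay pb = 152 − 74 = 78; q' = -893 + 7·152 = 171.
Government outlay = subsidy × quantity = 74 × 171 = 12654.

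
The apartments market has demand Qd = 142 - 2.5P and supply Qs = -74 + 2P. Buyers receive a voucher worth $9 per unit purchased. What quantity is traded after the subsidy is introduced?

Pre-subsidy: 142 - 2.5P = -74 + 2P gives P* = 48, Q* = 22.
With the rebate, buyers effectively pay Pb = Ps − 9, where Ps is the price sellers receive.
Demand in terms of Ps becomes Qd = 142 − 2.5(Ps − 9) = 164.5 - 2.5Ps. Setting this equal to supply: 164.5 - 2.5Ps = -74 + 2Ps, so Ps = 53.
Buyers pay Pb = 53 − 9 = 44; Q' = -74 + 2·53 = 32.

Q' = 32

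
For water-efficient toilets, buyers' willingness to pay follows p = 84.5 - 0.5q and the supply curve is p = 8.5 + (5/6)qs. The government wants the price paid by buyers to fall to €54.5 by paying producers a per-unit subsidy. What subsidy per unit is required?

At a buyer price of 54.5, quantity demanded is 169 − 2·54.5 = 60.
Sellers supply 60 only when they receive ps = 8.5 + (5/6)·60 = 58.5.
s = ps − pb = 58.5 − 54.5 = 4.

Required subsidy s = €4 per unit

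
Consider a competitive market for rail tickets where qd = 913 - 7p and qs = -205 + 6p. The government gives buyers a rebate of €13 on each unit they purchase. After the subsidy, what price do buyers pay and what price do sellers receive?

Buyers pay €80; sellers receive €93

Pre-subsidy: 913 - 7p = -205 + 6p gives p* = 86, q* = 311.
With the rebate, buyers effectively pay pb = ps − 13, where ps is the price sellers receive.
Demand in terms of ps becomes qd = 913 − 7(ps − 13) = 1004 - 7ps. Setting this equal to supply: 1004 - 7ps = -205 + 6ps, so ps = 93.
Buyers pay pb = 93 − 13 = 80; q' = -205 + 6·93 = 353.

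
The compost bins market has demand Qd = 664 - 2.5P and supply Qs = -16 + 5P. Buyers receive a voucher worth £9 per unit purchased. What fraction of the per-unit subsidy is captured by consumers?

Pre-subsidy: 664 - 2.5P = -16 + 5P gives P* = 272/3, Q* = 1312/3.
With the rebate, buyers effectively pay Pb = Ps − 9, where Ps is the price sellers receive.
Demand in terms of Ps becomes Qd = 664 − 2.5(Ps − 9) = 686.5 - 2.5Ps. Setting this equal to supply: 686.5 - 2.5Ps = -16 + 5Ps, so Ps = 281/3.
Buyers pay Pb = 281/3 − 9 = 254/3; Q' = -16 + 5·(281/3) = 1357/3.
Buyers' price falls by P* − Pb = 272/3 − 254/3 = 6; sellers' price rises by Ps − P* = 281/3 − 272/3 = 3.
So consumers capture 6/9 = 2/3 of each unit of subsidy.

Consumer share = 2/3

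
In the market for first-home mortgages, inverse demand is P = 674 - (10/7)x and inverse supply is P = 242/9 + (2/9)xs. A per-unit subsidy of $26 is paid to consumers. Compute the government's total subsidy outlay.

Pre-subsidy: 674 - (10/7)x = 242/9 + (2/9)x gives x* = 392 and P* = 114.
With the rebate, buyers effectively pay Pb = Ps − 26, where Ps is the price sellers receive.
On the curves, Pb = 674 - (10/7)x and Ps = 242/9 + (2/9)x; the wedge Ps − Pb = 26 gives 242/9 + (2/9)x − (674 - (10/7)x) = 26, so x' = 407.75.
Then Pb = 674 − (10/7)·407.75 = 91.5 and Ps = 242/9 + (2/9)·407.75 = 117.5.
Government outlay = subsidy × quantity = 26 × 407.75 = 10601.5.

Government cost = $10601.5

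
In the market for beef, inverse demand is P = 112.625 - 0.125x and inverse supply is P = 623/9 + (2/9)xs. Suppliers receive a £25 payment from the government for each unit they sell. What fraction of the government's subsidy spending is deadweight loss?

DWL / government spending = 36/197

Pre-subsidy: 112.625 - 0.125x = 623/9 + (2/9)x gives x* = 125 and P* = 97.
With the subsidy, sellers receive Ps = Pb + 25 for each unit, where Pb is the price buyers pay.
On the curves, Pb = 112.625 - 0.125x and Ps = 623/9 + (2/9)x; the wedge Ps − Pb = 25 gives 623/9 + (2/9)x − (112.625 - 0.125x) = 25, so x' = 197.
Then Pb = 112.625 − 0.125·197 = 88 and Ps = 623/9 + (2/9)·197 = 113.
ΔCS = ½(125 + 197)(97 − 88) = 1449; ΔPS = ½(125 + 197)(113 − 97) = 2576.
Government spending = 25 × 197 = 4925.
DWL = ½ × 25 × (197 − 125) = 900; fraction = 900 / 4925 = 36/197.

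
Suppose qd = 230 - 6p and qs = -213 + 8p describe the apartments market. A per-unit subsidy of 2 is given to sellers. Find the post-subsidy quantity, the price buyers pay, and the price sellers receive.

q' = 47; buyers pay 30.5; sellers receive 32.5

Pre-subsidy: 230 - 6p = -213 + 8p gives p* = 443/14, q* = 281/7.
With the subsidy, sellers receive ps = pb + 2 for each unit, where pb is the price buyers pay.
Supply in terms of pb becomes qs = -213 + 8(pb + 2) = -197 + 8pb. Setting this equal to demand: 230 - 6pb = -197 + 8pb, so pb = 30.5.
Sellers receive ps = 30.5 + 2 = 32.5; q' = 230 − 6·30.5 = 47.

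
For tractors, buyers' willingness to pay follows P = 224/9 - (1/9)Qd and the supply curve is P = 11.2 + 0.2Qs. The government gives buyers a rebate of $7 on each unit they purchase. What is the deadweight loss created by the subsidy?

Deadweight loss = $78.75

Pre-subsidy: 224/9 - (1/9)Q = 11.2 + 0.2Q gives Q* = 44 and P* = 20.
With the rebate, buyers effectively pay Pb = Ps − 7, where Ps is the price sellers receive.
On the curves, Pb = 224/9 - (1/9)Q and Ps = 11.2 + 0.2Q; the wedge Ps − Pb = 7 gives 11.2 + 0.2Q − (224/9 - (1/9)Q) = 7, so Q' = 66.5.
Then Pb = 224/9 − (1/9)·66.5 = 17.5 and Ps = 11.2 + 0.2·66.5 = 24.5.
The subsidy expands output by 66.5 − 44 = 22.5 past the efficient level; on those units the gap between marginal cost and willingness to pay runs from 0 up to 7.
DWL = ½ × 7 × 22.5 = 78.75.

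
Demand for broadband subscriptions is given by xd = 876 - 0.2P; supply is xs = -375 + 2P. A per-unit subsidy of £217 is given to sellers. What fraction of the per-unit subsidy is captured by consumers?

Consumer share = 10/11

Pre-subsidy: 876 - 0.2P = -375 + 2P gives P* = 6255/11, x* = 8385/11.
With the subsidy, sellers receive Ps = Pb + 217 for each unit, where Pb is the price buyers pay.
Supply in terms of Pb becomes xs = -375 + 2(Pb + 217) = 59 + 2Pb. Setting this equal to demand: 876 - 0.2Pb = 59 + 2Pb, so Pb = 4085/11.
Sellers receive Ps = 4085/11 + 217 = 6472/11; x' = 876 − 0.2·(4085/11) = 8819/11.
Buyers' price falls by P* − Pb = 6255/11 − 4085/11 = 2170/11; sellers' price rises by Ps − P* = 6472/11 − 6255/11 = 217/11.
So consumers capture (2170/11)/217 = 10/11 of each unit of subsidy.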